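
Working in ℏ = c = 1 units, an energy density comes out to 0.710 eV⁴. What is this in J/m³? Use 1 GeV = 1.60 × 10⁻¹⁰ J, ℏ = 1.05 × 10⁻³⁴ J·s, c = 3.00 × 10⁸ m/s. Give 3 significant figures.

[E]/[L]³ = [E]⁴/(ℏc)³; restore (ℏc)⁻³.
1 GeV⁴ → 1/(ℏc)³ × (1 GeV in J)⁴ = 2.10 × 10³⁷ J/m³.
Convert the energy scale: 0.710 eV⁴ = 7.10 × 10⁻³⁷ GeV⁴.
Result: 7.10 × 10⁻³⁷ × 2.10 × 10³⁷ = 14.9 J/m³.

14.9 J/m³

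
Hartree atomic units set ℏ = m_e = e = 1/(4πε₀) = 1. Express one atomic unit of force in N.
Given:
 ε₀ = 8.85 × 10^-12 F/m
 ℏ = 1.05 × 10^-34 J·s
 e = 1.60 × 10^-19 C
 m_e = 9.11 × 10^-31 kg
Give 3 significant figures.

Dimensional analysis gives F_au = E_h/a₀ = m_e²e⁶/((4πε₀)³ℏ⁴).
E_h = 4.38 × 10^-18 J
a₀ = 5.26 × 10^-11 m
E_h/a₀ = 8.33 × 10^-8 N

8.33 × 10^-8 N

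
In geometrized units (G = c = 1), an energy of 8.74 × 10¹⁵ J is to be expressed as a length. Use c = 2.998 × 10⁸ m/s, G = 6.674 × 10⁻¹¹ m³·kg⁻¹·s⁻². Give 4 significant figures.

Energy → length via G/c⁴.
8.74 × 10¹⁵ J × (G/c⁴) = 7.221 × 10⁻²⁹ m

7.221 × 10⁻²⁹ m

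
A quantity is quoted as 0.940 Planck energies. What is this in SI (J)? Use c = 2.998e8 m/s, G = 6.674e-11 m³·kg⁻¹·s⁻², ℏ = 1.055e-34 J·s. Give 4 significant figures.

1.839e9 J

One Planck energy: E_P = √(ℏc⁵/G) = 1.957e9 J.
0.940 × 1.957e9 J = 1.839e9 J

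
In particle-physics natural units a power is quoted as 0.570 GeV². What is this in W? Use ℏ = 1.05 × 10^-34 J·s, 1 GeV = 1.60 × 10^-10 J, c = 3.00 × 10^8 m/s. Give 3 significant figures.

Power is [E]/[T] = [E]²/ℏ.
1 GeV² → 1/ℏ × (1 GeV in J)² = 2.44 × 10^14 W.
Result: 0.570 × 2.44 × 10^14 = 1.39 × 10^14 W.

1.39 × 10^14 W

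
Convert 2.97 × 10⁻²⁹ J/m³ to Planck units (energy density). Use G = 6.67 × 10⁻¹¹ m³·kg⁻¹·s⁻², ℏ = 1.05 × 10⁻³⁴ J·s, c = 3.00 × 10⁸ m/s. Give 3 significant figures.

6.34 × 10⁻¹⁴³

Planck energy density: u_P = c⁷/(ℏG²) = 4.68 × 10¹¹³ J/m³.
2.97 × 10⁻²⁹ / 4.68 × 10¹¹³ = 6.34 × 10⁻¹⁴³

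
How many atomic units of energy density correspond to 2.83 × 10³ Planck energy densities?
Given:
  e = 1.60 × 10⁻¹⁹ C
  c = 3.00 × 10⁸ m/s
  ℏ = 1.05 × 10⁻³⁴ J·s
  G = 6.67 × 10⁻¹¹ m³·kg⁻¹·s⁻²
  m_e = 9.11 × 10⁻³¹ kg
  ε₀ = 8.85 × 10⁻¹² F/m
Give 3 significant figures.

Planck energy density: u_P = c⁷/(ℏG²) = 4.68 × 10¹¹³ J/m³
atomic unit of energy density: u_au = E_h/a₀³ = m_e⁴e¹⁰/((4πε₀)⁵ℏ⁸) = 3.01 × 10¹³ J/m³
2.83 × 10³ × 4.68 × 10¹¹³ / 3.01 × 10¹³ = 4.40 × 10¹⁰³

4.40 × 10¹⁰³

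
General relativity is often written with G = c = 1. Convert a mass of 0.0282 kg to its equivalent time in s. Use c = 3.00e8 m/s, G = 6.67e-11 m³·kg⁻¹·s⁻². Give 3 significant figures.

6.97e-38 s

Mass → time via G/c³.
0.0282 kg × (G/c³) = 6.97e-38 s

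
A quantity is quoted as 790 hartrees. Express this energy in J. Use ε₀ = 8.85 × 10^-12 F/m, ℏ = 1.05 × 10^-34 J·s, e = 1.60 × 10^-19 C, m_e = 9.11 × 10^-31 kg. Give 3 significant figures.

One hartree: E_h = m_e e⁴/(4πε₀ℏ)² = 4.38 × 10^-18 J.
790 × 4.38 × 10^-18 J = 3.46 × 10^-15 J

3.46 × 10^-15 J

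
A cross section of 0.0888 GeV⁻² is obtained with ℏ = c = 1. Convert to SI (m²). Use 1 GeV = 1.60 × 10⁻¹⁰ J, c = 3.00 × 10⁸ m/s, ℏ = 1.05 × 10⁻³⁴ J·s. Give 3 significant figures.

3.44 × 10⁻³³ m²

Area is [L]² = [E]⁻²·(ℏc)²; restore (ℏc)².
1 GeV⁻² → (ℏc)² × (1 GeV in J)⁻² = 3.88 × 10⁻³² m².
Result: 0.0888 × 3.88 × 10⁻³² = 3.44 × 10⁻³³ m².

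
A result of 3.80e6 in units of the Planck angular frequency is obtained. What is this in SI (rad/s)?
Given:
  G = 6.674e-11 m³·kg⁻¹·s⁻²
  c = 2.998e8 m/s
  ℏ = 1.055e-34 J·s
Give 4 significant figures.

One Planck angular frequency: ω_P = √(c⁵/(ℏG)) = 1.855e43 rad/s.
3.80e6 × 1.855e43 rad/s = 7.048e49 rad/s

7.048e49 rad/s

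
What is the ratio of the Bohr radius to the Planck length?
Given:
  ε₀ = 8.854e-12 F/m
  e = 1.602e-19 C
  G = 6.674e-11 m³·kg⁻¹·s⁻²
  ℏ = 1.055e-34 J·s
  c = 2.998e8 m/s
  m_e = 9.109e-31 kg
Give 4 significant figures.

3.277e24

Bohr radius: a₀ = 4πε₀ℏ²/(m_e e²) = 5.297e-11 m
Planck length: ℓ_P = √(ℏG/c³) = 1.616e-35 m
ratio = 5.297e-11 / 1.616e-35 = 3.277e24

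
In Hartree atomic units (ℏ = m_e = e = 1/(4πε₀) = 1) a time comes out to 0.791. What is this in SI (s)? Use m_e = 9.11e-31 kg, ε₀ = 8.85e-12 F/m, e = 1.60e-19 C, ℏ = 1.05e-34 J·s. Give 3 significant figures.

1.90e-17 s

One atomic unit of time: τ_au = (4πε₀)²ℏ³/(m_e e⁴) = 2.40e-17 s.
0.791 × 2.40e-17 s = 1.90e-17 s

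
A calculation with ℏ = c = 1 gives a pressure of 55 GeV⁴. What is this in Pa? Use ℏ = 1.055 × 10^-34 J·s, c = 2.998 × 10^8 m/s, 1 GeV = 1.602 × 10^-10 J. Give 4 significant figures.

1.145 × 10^39 Pa

Pressure is [E]/[L]³ = [E]⁴/(ℏc)³.
1 GeV⁴ → 1/(ℏc)³ × (1 GeV in J)⁴ = 2.082 × 10^37 Pa.
Result: 55 × 2.082 × 10^37 = 1.145 × 10^39 Pa.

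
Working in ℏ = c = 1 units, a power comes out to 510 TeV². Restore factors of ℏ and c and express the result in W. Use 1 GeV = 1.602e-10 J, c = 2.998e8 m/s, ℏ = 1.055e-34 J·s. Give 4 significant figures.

Power is [E]/[T] = [E]²/ℏ.
1 GeV² → 1/ℏ × (1 GeV in J)² = 2.433e14 W.
Convert the energy scale: 510 TeV² = 5.10e8 GeV².
Result: 5.10e8 × 2.433e14 = 1.241e23 W.

1.241e23 W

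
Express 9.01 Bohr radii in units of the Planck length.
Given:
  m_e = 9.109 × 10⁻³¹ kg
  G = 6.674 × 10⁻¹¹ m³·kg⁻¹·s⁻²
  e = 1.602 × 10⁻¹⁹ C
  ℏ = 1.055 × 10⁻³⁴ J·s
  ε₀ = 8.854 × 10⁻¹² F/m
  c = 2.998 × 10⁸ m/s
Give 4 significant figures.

2.953 × 10²⁵

Bohr radius: a₀ = 4πε₀ℏ²/(m_e e²) = 5.297 × 10⁻¹¹ m
Planck length: ℓ_P = √(ℏG/c³) = 1.616 × 10⁻³⁵ m
9.01 × 5.297 × 10⁻¹¹ / 1.616 × 10⁻³⁵ = 2.953 × 10²⁵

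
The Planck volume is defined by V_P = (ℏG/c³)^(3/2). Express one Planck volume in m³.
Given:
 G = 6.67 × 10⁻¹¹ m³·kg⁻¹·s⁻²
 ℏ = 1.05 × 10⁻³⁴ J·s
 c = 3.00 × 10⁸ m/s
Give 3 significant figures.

V_P = (ℏG/c³)^(3/2)
  = √(1.75 × 10⁻²⁰⁹)
  = 4.18 × 10⁻¹⁰⁵ m³

4.18 × 10⁻¹⁰⁵ m³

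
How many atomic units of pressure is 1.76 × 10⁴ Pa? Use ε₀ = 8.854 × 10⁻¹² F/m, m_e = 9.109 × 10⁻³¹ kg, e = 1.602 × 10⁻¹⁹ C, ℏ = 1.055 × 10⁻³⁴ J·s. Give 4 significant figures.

atomic unit of pressure: P_au = E_h/a₀³ = m_e⁴e¹⁰/((4πε₀)⁵ℏ⁸) = 2.929 × 10¹³ Pa.
1.76 × 10⁴ / 2.929 × 10¹³ = 6.009 × 10⁻¹⁰

6.009 × 10⁻¹⁰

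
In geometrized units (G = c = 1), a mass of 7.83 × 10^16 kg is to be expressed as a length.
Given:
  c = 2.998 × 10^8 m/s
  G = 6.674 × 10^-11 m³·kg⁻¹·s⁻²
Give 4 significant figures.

5.814 × 10^-11 m

In G = c = 1 units mass has dimensions of length; the conversion factor is G/c².
7.83 × 10^16 kg × (G/c²) = 5.814 × 10^-11 m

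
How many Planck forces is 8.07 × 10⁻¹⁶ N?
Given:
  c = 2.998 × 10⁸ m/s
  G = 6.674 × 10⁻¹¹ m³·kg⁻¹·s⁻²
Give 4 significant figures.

6.667 × 10⁻⁶⁰

Planck force: F_P = c⁴/G = 1.210 × 10⁴⁴ N.
8.07 × 10⁻¹⁶ / 1.210 × 10⁴⁴ = 6.667 × 10⁻⁶⁰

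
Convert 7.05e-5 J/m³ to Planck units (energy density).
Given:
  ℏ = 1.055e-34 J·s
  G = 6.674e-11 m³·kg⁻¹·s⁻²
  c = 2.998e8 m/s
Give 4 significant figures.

1.522e-118

Planck energy density: u_P = c⁷/(ℏG²) = 4.632e113 J/m³.
7.05e-5 / 4.632e113 = 1.522e-118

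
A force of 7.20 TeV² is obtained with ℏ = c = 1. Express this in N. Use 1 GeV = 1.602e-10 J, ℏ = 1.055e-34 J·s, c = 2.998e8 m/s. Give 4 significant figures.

Force is [E]/[L] = [E]²/(ℏc); restore (ℏc)⁻¹.
1 GeV² → 1/(ℏc) × (1 GeV in J)² = 8.114e5 N.
Convert the energy scale: 7.20 TeV² = 7.20e6 GeV².
Result: 7.20e6 × 8.114e5 = 5.842e12 N.

5.842e12 N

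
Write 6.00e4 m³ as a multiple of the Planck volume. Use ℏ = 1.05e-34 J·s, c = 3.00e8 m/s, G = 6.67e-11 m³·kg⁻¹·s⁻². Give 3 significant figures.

Planck volume: V_P = (ℏG/c³)^(3/2) = 4.18e-105 m³.
6.00e4 / 4.18e-105 = 1.44e109

1.44e109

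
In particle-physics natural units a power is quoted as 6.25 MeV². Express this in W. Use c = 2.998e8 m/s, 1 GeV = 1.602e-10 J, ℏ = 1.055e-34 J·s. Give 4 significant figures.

1.520e9 W

Power is [E]/[T] = [E]²/ℏ.
1 GeV² → 1/ℏ × (1 GeV in J)² = 2.433e14 W.
Convert the energy scale: 6.25 MeV² = 6.25e-6 GeV².
Result: 6.25e-6 × 2.433e14 = 1.520e9 W.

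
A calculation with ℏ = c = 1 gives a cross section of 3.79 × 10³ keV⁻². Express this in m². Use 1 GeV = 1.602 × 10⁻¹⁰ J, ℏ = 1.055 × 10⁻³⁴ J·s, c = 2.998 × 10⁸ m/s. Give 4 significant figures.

Area is [L]² = [E]⁻²·(ℏc)²; restore (ℏc)².
1 GeV⁻² → (ℏc)² × (1 GeV in J)⁻² = 3.898 × 10⁻³² m².
Convert the energy scale: 3.79 × 10³ keV⁻² = 3.79 × 10¹⁵ GeV⁻².
Result: 3.79 × 10¹⁵ × 3.898 × 10⁻³² = 1.477 × 10⁻¹⁶ m².

1.477 × 10⁻¹⁶ m²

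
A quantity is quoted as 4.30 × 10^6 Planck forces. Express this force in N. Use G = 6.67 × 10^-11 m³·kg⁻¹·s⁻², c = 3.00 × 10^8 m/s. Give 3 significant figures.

One Planck force: F_P = c⁴/G = 1.21 × 10^44 N.
4.30 × 10^6 × 1.21 × 10^44 N = 5.22 × 10^50 N

5.22 × 10^50 N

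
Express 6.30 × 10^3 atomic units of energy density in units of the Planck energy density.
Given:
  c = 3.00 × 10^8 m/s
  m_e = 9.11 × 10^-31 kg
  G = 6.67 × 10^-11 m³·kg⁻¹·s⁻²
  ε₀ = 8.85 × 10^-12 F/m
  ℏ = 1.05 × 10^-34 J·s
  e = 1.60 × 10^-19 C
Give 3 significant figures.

4.05 × 10^-97

atomic unit of energy density: u_au = E_h/a₀³ = m_e⁴e¹⁰/((4πε₀)⁵ℏ⁸) = 3.01 × 10^13 J/m³
Planck energy density: u_P = c⁷/(ℏG²) = 4.68 × 10^113 J/m³
6.30 × 10^3 × 3.01 × 10^13 / 4.68 × 10^113 = 4.05 × 10^-97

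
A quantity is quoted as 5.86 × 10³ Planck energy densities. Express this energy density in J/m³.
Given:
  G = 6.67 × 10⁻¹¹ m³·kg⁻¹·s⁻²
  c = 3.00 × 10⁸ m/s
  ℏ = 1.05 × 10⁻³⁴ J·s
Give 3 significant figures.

2.74 × 10¹¹⁷ J/m³

One Planck energy density: u_P = c⁷/(ℏG²) = 4.68 × 10¹¹³ J/m³.
5.86 × 10³ × 4.68 × 10¹¹³ J/m³ = 2.74 × 10¹¹⁷ J/m³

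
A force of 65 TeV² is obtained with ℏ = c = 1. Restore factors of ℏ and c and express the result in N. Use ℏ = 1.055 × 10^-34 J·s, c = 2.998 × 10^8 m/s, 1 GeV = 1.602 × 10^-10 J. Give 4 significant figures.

Force is [E]/[L] = [E]²/(ℏc); restore (ℏc)⁻¹.
1 GeV² → 1/(ℏc) × (1 GeV in J)² = 8.114 × 10^5 N.
Convert the energy scale: 65 TeV² = 6.50 × 10^7 GeV².
Result: 6.50 × 10^7 × 8.114 × 10^5 = 5.274 × 10^13 N.

5.274 × 10^13 N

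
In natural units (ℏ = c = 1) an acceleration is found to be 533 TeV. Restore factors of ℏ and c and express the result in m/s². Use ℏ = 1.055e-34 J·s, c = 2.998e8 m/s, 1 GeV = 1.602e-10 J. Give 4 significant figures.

Acceleration is [L]/[T]² = c·[E]/ℏ.
1 GeV → c/ℏ × (1 GeV in J) = 4.552e32 m/s².
Convert the energy scale: 533 TeV = 5.33e5 GeV.
Result: 5.33e5 × 4.552e32 = 2.426e38 m/s².

2.426e38 m/s²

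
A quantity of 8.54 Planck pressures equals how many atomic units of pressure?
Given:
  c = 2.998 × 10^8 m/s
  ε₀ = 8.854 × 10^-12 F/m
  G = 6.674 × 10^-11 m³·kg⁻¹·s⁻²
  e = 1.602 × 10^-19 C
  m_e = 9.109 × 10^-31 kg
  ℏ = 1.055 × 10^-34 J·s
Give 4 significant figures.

1.351 × 10^101

Planck pressure: p_P = c⁷/(ℏG²) = 4.632 × 10^113 Pa
atomic unit of pressure: P_au = E_h/a₀³ = m_e⁴e¹⁰/((4πε₀)⁵ℏ⁸) = 2.929 × 10^13 Pa
8.54 × 4.632 × 10^113 / 2.929 × 10^13 = 1.351 × 10^101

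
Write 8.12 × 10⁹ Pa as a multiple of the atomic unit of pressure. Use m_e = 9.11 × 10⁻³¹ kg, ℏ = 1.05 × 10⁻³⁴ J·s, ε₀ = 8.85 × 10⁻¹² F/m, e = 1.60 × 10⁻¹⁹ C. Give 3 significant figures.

2.70 × 10⁻⁴

atomic unit of pressure: P_au = E_h/a₀³ = m_e⁴e¹⁰/((4πε₀)⁵ℏ⁸) = 3.01 × 10¹³ Pa.
8.12 × 10⁹ / 3.01 × 10¹³ = 2.70 × 10⁻⁴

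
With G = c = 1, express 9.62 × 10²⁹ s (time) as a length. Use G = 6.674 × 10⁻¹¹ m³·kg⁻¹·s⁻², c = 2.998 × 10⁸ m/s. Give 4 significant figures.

Time → length via c.
9.62 × 10²⁹ s × (c) = 2.884 × 10³⁸ m

2.884 × 10³⁸ m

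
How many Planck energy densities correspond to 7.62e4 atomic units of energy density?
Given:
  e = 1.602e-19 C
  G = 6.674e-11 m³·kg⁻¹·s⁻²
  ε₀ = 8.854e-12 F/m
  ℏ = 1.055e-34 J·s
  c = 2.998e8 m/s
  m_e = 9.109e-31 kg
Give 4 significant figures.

atomic unit of energy density: u_au = E_h/a₀³ = m_e⁴e¹⁰/((4πε₀)⁵ℏ⁸) = 2.929e13 J/m³
Planck energy density: u_P = c⁷/(ℏG²) = 4.632e113 J/m³
7.62e4 × 2.929e13 / 4.632e113 = 4.818e-96

4.818e-96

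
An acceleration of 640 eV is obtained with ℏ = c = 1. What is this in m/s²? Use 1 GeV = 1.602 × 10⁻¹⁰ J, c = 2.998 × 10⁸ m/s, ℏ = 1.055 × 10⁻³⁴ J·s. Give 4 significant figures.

Acceleration is [L]/[T]² = c·[E]/ℏ.
1 GeV → c/ℏ × (1 GeV in J) = 4.552 × 10³² m/s².
Convert the energy scale: 640 eV = 6.40 × 10⁻⁷ GeV.
Result: 6.40 × 10⁻⁷ × 4.552 × 10³² = 2.914 × 10²⁶ m/s².

2.914 × 10²⁶ m/s²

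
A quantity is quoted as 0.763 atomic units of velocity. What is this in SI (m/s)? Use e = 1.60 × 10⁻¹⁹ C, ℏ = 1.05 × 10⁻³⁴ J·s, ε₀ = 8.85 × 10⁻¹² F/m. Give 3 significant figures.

One atomic unit of velocity: v_au = e²/(4πε₀ℏ) = 2.19 × 10⁶ m/s.
0.763 × 2.19 × 10⁶ m/s = 1.67 × 10⁶ m/s

1.67 × 10⁶ m/s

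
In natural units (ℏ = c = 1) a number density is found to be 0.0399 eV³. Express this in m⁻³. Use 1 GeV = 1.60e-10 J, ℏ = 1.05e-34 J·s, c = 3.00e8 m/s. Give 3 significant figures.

5.23e18 m⁻³

Number density is [L]⁻³ = [E]³/(ℏc)³.
1 GeV³ → 1/(ℏc)³ × (1 GeV in J)³ = 1.31e47 m⁻³.
Convert the energy scale: 0.0399 eV³ = 3.99e-29 GeV³.
Result: 3.99e-29 × 1.31e47 = 5.23e18 m⁻³.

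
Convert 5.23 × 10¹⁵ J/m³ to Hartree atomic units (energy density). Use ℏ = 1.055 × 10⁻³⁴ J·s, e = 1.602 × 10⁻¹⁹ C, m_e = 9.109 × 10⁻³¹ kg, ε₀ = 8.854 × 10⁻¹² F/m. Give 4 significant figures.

atomic unit of energy density: u_au = E_h/a₀³ = m_e⁴e¹⁰/((4πε₀)⁵ℏ⁸) = 2.929 × 10¹³ J/m³.
5.23 × 10¹⁵ / 2.929 × 10¹³ = 178.6

178.6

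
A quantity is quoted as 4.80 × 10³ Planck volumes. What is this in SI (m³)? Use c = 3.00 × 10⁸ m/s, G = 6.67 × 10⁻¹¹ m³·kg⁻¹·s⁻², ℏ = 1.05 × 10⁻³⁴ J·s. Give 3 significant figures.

One Planck volume: V_P = (ℏG/c³)^(3/2) = 4.18 × 10⁻¹⁰⁵ m³.
4.80 × 10³ × 4.18 × 10⁻¹⁰⁵ m³ = 2.01 × 10⁻¹⁰¹ m³

2.01 × 10⁻¹⁰¹ m³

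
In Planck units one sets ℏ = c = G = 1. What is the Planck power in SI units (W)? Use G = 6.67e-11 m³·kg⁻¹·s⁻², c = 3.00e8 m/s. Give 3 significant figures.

3.64e52 W

P_P = c⁵/G
  = 2.43e42 / 6.67e-11
  = 3.64e52 W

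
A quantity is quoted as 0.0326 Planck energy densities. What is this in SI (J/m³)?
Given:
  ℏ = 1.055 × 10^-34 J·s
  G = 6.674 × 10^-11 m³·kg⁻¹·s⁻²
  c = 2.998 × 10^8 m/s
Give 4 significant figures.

One Planck energy density: u_P = c⁷/(ℏG²) = 4.632 × 10^113 J/m³.
0.0326 × 4.632 × 10^113 J/m³ = 1.510 × 10^112 J/m³

1.510 × 10^112 J/m³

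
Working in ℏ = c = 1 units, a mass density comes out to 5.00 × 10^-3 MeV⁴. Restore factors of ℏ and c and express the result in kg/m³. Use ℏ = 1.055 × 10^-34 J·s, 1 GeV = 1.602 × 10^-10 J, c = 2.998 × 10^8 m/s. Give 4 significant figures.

1.158 × 10^6 kg/m³

Mass density is [E]/(c²[L]³) = [E]⁴/(ℏ³c⁵).
1 GeV⁴ → 1/(ℏ³c⁵) × (1 GeV in J)⁴ = 2.316 × 10^20 kg/m³.
Convert the energy scale: 5.00 × 10^-3 MeV⁴ = 5.00 × 10^-15 GeV⁴.
Result: 5.00 × 10^-15 × 2.316 × 10^20 = 1.158 × 10^6 kg/m³.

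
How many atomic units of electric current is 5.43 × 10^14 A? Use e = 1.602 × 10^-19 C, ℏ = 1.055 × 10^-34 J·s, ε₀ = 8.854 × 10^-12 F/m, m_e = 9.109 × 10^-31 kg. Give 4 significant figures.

8.212 × 10^16

atomic unit of electric current: I_au = e E_h/ℏ = m_e e⁵/((4πε₀)²ℏ³) = 6.612 × 10^-3 A.
5.43 × 10^14 / 6.612 × 10^-3 = 8.212 × 10^16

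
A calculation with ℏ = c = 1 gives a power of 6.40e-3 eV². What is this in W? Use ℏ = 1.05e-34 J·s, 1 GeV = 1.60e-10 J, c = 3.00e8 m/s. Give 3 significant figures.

1.56e-6 W

Power is [E]/[T] = [E]²/ℏ.
1 GeV² → 1/ℏ × (1 GeV in J)² = 2.44e14 W.
Convert the energy scale: 6.40e-3 eV² = 6.40e-21 GeV².
Result: 6.40e-21 × 2.44e14 = 1.56e-6 W.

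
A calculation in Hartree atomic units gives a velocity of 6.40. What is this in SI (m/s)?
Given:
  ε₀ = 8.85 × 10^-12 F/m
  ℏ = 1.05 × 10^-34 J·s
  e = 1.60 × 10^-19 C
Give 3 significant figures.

One atomic unit of velocity: v_au = e²/(4πε₀ℏ) = 2.19 × 10^6 m/s.
6.40 × 2.19 × 10^6 m/s = 1.40 × 10^7 m/s

1.40 × 10^7 m/s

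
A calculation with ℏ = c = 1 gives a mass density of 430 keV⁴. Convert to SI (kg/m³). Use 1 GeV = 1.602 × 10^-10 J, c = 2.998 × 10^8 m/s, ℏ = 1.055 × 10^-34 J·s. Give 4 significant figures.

0.09959 kg/m³

Mass density is [E]/(c²[L]³) = [E]⁴/(ℏ³c⁵).
1 GeV⁴ → 1/(ℏ³c⁵) × (1 GeV in J)⁴ = 2.316 × 10^20 kg/m³.
Convert the energy scale: 430 keV⁴ = 4.30 × 10^-22 GeV⁴.
Result: 4.30 × 10^-22 × 2.316 × 10^20 = 0.09959 kg/m³.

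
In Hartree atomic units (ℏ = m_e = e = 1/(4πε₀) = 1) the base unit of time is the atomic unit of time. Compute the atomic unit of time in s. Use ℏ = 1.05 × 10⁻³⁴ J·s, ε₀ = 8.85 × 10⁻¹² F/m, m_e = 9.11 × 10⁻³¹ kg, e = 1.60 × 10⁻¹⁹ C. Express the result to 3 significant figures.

τ_au = (4πε₀)²ℏ³/(m_e e⁴)
E_h = 4.38 × 10⁻¹⁸ J
ℏ/E_h = 2.40 × 10⁻¹⁷ s

2.40 × 10⁻¹⁷ s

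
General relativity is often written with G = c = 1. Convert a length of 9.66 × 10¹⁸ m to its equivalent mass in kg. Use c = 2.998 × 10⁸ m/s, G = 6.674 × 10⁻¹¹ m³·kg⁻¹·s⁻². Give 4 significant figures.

Length → mass via c²/G.
9.66 × 10¹⁸ m × (c²/G) = 1.301 × 10⁴⁶ kg

1.301 × 10⁴⁶ kg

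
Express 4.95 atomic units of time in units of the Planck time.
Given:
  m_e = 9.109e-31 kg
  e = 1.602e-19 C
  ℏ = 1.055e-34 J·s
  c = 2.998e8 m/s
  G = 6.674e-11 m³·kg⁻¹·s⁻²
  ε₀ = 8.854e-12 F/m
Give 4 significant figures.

2.224e27

atomic unit of time: τ_au = (4πε₀)²ℏ³/(m_e e⁴) = 2.423e-17 s
Planck time: t_P = √(ℏG/c⁵) = 5.392e-44 s
4.95 × 2.423e-17 / 5.392e-44 = 2.224e27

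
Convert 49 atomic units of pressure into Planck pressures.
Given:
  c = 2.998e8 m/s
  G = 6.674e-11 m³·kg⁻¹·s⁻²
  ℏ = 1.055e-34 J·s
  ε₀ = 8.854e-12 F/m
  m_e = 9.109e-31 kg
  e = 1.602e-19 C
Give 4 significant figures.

3.098e-99

atomic unit of pressure: P_au = E_h/a₀³ = m_e⁴e¹⁰/((4πε₀)⁵ℏ⁸) = 2.929e13 Pa
Planck pressure: p_P = c⁷/(ℏG²) = 4.632e113 Pa
49 × 2.929e13 / 4.632e113 = 3.098e-99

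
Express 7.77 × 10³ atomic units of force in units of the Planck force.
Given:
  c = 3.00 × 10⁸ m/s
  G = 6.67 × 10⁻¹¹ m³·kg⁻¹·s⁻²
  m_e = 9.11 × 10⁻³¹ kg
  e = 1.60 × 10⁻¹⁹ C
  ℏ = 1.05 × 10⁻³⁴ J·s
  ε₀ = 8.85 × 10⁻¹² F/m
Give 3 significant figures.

atomic unit of force: F_au = E_h/a₀ = m_e²e⁶/((4πε₀)³ℏ⁴) = 8.33 × 10⁻⁸ N
Planck force: F_P = c⁴/G = 1.21 × 10⁴⁴ N
7.77 × 10³ × 8.33 × 10⁻⁸ / 1.21 × 10⁴⁴ = 5.33 × 10⁻⁴⁸

5.33 × 10⁻⁴⁸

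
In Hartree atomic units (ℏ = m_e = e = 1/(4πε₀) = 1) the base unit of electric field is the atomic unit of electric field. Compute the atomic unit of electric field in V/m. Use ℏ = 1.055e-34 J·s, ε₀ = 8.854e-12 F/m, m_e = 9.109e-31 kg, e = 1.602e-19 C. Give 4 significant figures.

E_au = E_h/(e a₀) = m_e²e⁵/((4πε₀)³ℏ⁴)
E_h = 4.354e-18 J
a₀ = 5.297e-11 m
E_h/(e·a₀) = 5.131e11 V/m

5.131e11 V/m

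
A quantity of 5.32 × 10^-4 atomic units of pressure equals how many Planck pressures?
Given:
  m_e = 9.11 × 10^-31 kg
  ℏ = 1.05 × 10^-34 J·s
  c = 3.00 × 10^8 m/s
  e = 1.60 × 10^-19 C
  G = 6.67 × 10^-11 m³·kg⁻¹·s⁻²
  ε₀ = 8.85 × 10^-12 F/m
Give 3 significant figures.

atomic unit of pressure: P_au = E_h/a₀³ = m_e⁴e¹⁰/((4πε₀)⁵ℏ⁸) = 3.01 × 10^13 Pa
Planck pressure: p_P = c⁷/(ℏG²) = 4.68 × 10^113 Pa
5.32 × 10^-4 × 3.01 × 10^13 / 4.68 × 10^113 = 3.42 × 10^-104

3.42 × 10^-104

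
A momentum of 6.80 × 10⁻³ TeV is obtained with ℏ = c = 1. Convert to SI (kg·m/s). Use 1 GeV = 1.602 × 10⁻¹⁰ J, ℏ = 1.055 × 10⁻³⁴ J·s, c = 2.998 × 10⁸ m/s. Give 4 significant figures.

3.634 × 10⁻¹⁸ kg·m/s

Momentum is [E]/c; divide by c.
1 GeV → 1/c × (1 GeV in J) = 5.344 × 10⁻¹⁹ kg·m/s.
Convert the energy scale: 6.80 × 10⁻³ TeV = 6.80 GeV.
Result: 6.80 × 5.344 × 10⁻¹⁹ = 3.634 × 10⁻¹⁸ kg·m/s.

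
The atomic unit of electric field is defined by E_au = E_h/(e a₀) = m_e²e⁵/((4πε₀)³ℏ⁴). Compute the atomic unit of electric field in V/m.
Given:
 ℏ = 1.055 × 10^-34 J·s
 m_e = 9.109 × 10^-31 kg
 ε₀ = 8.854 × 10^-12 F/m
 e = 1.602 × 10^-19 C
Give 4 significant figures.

E_au = E_h/(e a₀) = m_e²e⁵/((4πε₀)³ℏ⁴)
E_h = 4.354 × 10^-18 J
a₀ = 5.297 × 10^-11 m
E_h/(e·a₀) = 5.131 × 10^11 V/m

5.131 × 10^11 V/m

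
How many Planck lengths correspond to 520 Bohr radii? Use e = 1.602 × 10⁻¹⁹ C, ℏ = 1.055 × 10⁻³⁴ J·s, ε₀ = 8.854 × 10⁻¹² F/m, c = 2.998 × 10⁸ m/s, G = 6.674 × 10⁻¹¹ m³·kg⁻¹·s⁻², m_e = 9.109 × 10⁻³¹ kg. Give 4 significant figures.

Bohr radius: a₀ = 4πε₀ℏ²/(m_e e²) = 5.297 × 10⁻¹¹ m
Planck length: ℓ_P = √(ℏG/c³) = 1.616 × 10⁻³⁵ m
520 × 5.297 × 10⁻¹¹ / 1.616 × 10⁻³⁵ = 1.704 × 10²⁷

1.704 × 10²⁷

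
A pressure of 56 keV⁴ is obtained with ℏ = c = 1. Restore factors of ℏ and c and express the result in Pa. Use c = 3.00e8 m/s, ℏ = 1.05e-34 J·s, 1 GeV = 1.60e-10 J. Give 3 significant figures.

Pressure is [E]/[L]³ = [E]⁴/(ℏc)³.
1 GeV⁴ → 1/(ℏc)³ × (1 GeV in J)⁴ = 2.10e37 Pa.
Convert the energy scale: 56 keV⁴ = 5.60e-23 GeV⁴.
Result: 5.60e-23 × 2.10e37 = 1.17e15 Pa.

1.17e15 Pa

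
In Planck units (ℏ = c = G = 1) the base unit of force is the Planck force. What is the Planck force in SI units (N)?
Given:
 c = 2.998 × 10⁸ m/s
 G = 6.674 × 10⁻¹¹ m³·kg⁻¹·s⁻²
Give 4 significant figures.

F_P = c⁴/G
  = 8.078 × 10³³ / 6.674 × 10⁻¹¹
  = 1.210 × 10⁴⁴ N

1.210 × 10⁴⁴ N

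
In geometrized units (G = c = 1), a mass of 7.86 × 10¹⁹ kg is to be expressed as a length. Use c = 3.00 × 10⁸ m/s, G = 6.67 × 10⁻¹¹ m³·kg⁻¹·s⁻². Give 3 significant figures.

5.83 × 10⁻⁸ m

In G = c = 1 units mass has dimensions of length; the conversion factor is G/c².
7.86 × 10¹⁹ kg × (G/c²) = 5.83 × 10⁻⁸ m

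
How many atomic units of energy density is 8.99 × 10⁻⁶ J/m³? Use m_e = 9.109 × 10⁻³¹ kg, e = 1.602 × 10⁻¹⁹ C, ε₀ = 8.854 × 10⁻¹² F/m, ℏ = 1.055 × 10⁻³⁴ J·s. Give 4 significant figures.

3.069 × 10⁻¹⁹

atomic unit of energy density: u_au = E_h/a₀³ = m_e⁴e¹⁰/((4πε₀)⁵ℏ⁸) = 2.929 × 10¹³ J/m³.
8.99 × 10⁻⁶ / 2.929 × 10¹³ = 3.069 × 10⁻¹⁹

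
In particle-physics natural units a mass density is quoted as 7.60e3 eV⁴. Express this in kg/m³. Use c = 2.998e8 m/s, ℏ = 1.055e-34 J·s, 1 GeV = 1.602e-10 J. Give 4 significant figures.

1.760e-12 kg/m³

Mass density is [E]/(c²[L]³) = [E]⁴/(ℏ³c⁵).
1 GeV⁴ → 1/(ℏ³c⁵) × (1 GeV in J)⁴ = 2.316e20 kg/m³.
Convert the energy scale: 7.60e3 eV⁴ = 7.60e-33 GeV⁴.
Result: 7.60e-33 × 2.316e20 = 1.760e-12 kg/m³.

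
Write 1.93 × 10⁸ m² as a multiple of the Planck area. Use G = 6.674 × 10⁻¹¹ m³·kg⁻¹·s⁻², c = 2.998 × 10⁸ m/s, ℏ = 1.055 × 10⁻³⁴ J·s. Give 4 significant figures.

Planck area: A_P = ℏG/c³ = 2.613 × 10⁻⁷⁰ m².
1.93 × 10⁸ / 2.613 × 10⁻⁷⁰ = 7.386 × 10⁷⁷

7.386 × 10⁷⁷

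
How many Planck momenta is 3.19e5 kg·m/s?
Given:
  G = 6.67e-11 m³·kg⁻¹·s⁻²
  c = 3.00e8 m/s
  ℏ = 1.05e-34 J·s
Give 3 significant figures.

4.89e4

Planck momentum: p_P = √(ℏc³/G) = 6.52 kg·m/s.
3.19e5 / 6.52 = 4.89e4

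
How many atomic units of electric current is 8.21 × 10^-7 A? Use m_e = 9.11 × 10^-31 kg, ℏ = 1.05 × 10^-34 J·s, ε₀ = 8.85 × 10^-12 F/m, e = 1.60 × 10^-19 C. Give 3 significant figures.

1.23 × 10^-4

atomic unit of electric current: I_au = e E_h/ℏ = m_e e⁵/((4πε₀)²ℏ³) = 6.67 × 10^-3 A.
8.21 × 10^-7 / 6.67 × 10^-3 = 1.23 × 10^-4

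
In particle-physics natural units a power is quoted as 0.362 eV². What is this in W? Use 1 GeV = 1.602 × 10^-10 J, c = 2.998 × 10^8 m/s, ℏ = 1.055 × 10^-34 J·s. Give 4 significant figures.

8.806 × 10^-5 W

Power is [E]/[T] = [E]²/ℏ.
1 GeV² → 1/ℏ × (1 GeV in J)² = 2.433 × 10^14 W.
Convert the energy scale: 0.362 eV² = 3.62 × 10^-19 GeV².
Result: 3.62 × 10^-19 × 2.433 × 10^14 = 8.806 × 10^-5 W.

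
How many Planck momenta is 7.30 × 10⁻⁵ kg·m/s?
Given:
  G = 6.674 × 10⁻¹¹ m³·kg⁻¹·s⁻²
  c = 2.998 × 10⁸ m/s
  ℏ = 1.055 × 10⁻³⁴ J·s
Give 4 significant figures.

Planck momentum: p_P = √(ℏc³/G) = 6.527 kg·m/s.
7.30 × 10⁻⁵ / 6.527 = 1.119 × 10⁻⁵

1.119 × 10⁻⁵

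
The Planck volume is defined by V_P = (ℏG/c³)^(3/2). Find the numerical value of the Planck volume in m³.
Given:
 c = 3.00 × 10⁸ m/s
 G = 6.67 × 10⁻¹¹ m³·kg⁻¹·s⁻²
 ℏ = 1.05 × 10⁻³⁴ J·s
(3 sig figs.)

V_P = (ℏG/c³)^(3/2)
  = √(1.75 × 10⁻²⁰⁹)
  = 4.18 × 10⁻¹⁰⁵ m³

4.18 × 10⁻¹⁰⁵ m³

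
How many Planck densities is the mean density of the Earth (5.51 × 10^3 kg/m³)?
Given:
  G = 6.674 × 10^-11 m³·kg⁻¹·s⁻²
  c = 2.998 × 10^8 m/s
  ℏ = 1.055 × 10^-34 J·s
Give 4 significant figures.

Planck density: ρ_P = c⁵/(ℏG²) = 5.154 × 10^96 kg/m³.
5.51 × 10^3 / 5.154 × 10^96 = 1.069 × 10^-93

1.069 × 10^-93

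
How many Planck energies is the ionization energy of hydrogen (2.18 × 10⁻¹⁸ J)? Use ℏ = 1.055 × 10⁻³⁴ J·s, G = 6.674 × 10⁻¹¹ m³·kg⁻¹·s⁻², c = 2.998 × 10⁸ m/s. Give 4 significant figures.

Planck energy: E_P = √(ℏc⁵/G) = 1.957 × 10⁹ J.
2.18 × 10⁻¹⁸ / 1.957 × 10⁹ = 1.114 × 10⁻²⁷

1.114 × 10⁻²⁷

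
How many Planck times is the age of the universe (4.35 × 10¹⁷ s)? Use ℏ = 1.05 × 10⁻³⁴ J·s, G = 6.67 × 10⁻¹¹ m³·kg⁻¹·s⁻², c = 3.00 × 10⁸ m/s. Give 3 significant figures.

8.10 × 10⁶⁰

Planck time: t_P = √(ℏG/c⁵) = 5.37 × 10⁻⁴⁴ s.
4.35 × 10¹⁷ / 5.37 × 10⁻⁴⁴ = 8.10 × 10⁶⁰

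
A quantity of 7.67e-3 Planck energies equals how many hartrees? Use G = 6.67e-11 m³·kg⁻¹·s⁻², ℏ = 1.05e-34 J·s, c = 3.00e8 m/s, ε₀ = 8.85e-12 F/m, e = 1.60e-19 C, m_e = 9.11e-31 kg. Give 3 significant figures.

3.43e24

Planck energy: E_P = √(ℏc⁵/G) = 1.96e9 J
hartree: E_h = m_e e⁴/(4πε₀ℏ)² = 4.38e-18 J
7.67e-3 × 1.96e9 / 4.38e-18 = 3.43e24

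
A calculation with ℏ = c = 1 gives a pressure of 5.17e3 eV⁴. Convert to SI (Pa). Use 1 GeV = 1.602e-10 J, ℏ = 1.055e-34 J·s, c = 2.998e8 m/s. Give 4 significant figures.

1.076e5 Pa

Pressure is [E]/[L]³ = [E]⁴/(ℏc)³.
1 GeV⁴ → 1/(ℏc)³ × (1 GeV in J)⁴ = 2.082e37 Pa.
Convert the energy scale: 5.17e3 eV⁴ = 5.17e-33 GeV⁴.
Result: 5.17e-33 × 2.082e37 = 1.076e5 Pa.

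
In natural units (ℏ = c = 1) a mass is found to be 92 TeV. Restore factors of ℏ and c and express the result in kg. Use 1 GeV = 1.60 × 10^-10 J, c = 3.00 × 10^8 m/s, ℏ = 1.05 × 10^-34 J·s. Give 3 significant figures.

1.64 × 10^-22 kg

Mass is [E]/c²; divide by c².
1 GeV → 1/c² × (1 GeV in J) = 1.78 × 10^-27 kg.
Convert the energy scale: 92 TeV = 9.20 × 10^4 GeV.
Result: 9.20 × 10^4 × 1.78 × 10^-27 = 1.64 × 10^-22 kg.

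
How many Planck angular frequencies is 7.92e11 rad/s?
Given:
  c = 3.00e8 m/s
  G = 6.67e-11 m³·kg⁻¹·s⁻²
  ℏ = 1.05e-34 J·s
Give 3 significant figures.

4.25e-32

Planck angular frequency: ω_P = √(c⁵/(ℏG)) = 1.86e43 rad/s.
7.92e11 / 1.86e43 = 4.25e-32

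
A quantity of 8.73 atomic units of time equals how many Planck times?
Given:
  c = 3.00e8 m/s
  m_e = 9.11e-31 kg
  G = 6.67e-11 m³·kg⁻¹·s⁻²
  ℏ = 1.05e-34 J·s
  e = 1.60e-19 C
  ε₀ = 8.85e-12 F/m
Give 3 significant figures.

atomic unit of time: τ_au = (4πε₀)²ℏ³/(m_e e⁴) = 2.40e-17 s
Planck time: t_P = √(ℏG/c⁵) = 5.37e-44 s
8.73 × 2.40e-17 / 5.37e-44 = 3.90e27

3.90e27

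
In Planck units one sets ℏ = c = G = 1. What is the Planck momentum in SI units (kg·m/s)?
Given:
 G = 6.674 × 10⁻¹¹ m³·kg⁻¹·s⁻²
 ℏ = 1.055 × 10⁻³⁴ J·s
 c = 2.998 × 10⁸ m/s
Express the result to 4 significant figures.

6.527 kg·m/s

p_P = √(ℏc³/G)
  = √(42.60)
  = 6.527 kg·m/s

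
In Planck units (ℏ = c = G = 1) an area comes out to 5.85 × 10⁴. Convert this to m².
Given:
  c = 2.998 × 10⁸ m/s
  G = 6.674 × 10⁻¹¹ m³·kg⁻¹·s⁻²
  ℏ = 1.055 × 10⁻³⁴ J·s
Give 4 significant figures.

One Planck area: A_P = ℏG/c³ = 2.613 × 10⁻⁷⁰ m².
5.85 × 10⁴ × 2.613 × 10⁻⁷⁰ m² = 1.529 × 10⁻⁶⁵ m²

1.529 × 10⁻⁶⁵ m²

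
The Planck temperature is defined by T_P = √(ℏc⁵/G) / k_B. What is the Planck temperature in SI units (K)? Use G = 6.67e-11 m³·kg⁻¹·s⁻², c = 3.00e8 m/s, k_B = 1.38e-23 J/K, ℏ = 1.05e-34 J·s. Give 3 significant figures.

1.42e32 K

T_P = √(ℏc⁵/G) / k_B
  = √(3.83e18) × 7.25e22
  = 1.42e32 K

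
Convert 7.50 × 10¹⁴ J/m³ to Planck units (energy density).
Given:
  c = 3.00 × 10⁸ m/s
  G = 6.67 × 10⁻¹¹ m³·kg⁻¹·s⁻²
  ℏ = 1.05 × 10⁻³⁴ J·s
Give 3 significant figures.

Planck energy density: u_P = c⁷/(ℏG²) = 4.68 × 10¹¹³ J/m³.
7.50 × 10¹⁴ / 4.68 × 10¹¹³ = 1.60 × 10⁻⁹⁹

1.60 × 10⁻⁹⁹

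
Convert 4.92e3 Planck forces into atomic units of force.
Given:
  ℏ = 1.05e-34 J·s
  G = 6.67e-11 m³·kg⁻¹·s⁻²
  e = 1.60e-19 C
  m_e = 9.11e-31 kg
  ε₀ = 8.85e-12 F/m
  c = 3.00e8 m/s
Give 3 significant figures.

7.17e54

Planck force: F_P = c⁴/G = 1.21e44 N
atomic unit of force: F_au = E_h/a₀ = m_e²e⁶/((4πε₀)³ℏ⁴) = 8.33e-8 N
4.92e3 × 1.21e44 / 8.33e-8 = 7.17e54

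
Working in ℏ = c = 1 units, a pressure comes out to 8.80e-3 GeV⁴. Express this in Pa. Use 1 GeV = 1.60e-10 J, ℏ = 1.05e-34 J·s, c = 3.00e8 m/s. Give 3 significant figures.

Pressure is [E]/[L]³ = [E]⁴/(ℏc)³.
1 GeV⁴ → 1/(ℏc)³ × (1 GeV in J)⁴ = 2.10e37 Pa.
Result: 8.80e-3 × 2.10e37 = 1.85e35 Pa.

1.85e35 Pa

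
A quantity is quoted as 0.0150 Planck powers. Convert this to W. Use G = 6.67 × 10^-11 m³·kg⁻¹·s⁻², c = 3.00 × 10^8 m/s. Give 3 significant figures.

One Planck power: P_P = c⁵/G = 3.64 × 10^52 W.
0.0150 × 3.64 × 10^52 W = 5.46 × 10^50 W

5.46 × 10^50 W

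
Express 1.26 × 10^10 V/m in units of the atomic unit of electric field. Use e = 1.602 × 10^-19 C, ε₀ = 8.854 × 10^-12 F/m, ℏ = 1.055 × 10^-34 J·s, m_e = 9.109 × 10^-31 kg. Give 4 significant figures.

atomic unit of electric field: E_au = E_h/(e a₀) = m_e²e⁵/((4πε₀)³ℏ⁴) = 5.131 × 10^11 V/m.
1.26 × 10^10 / 5.131 × 10^11 = 0.02456

0.02456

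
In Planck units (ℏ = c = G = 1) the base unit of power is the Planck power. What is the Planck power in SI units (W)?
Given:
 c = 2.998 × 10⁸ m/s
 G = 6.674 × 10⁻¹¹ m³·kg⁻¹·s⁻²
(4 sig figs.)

P_P = c⁵/G
  = 2.422 × 10⁴² / 6.674 × 10⁻¹¹
  = 3.629 × 10⁵² W

3.629 × 10⁵² W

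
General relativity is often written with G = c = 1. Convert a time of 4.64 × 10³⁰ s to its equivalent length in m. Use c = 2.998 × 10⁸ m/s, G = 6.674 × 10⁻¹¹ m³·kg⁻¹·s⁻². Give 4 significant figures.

1.391 × 10³⁹ m

Time → length via c.
4.64 × 10³⁰ s × (c) = 1.391 × 10³⁹ m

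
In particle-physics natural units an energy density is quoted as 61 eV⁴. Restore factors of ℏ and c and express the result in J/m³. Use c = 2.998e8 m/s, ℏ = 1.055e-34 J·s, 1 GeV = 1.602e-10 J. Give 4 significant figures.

1.270e3 J/m³

[E]/[L]³ = [E]⁴/(ℏc)³; restore (ℏc)⁻³.
1 GeV⁴ → 1/(ℏc)³ × (1 GeV in J)⁴ = 2.082e37 J/m³.
Convert the energy scale: 61 eV⁴ = 6.10e-35 GeV⁴.
Result: 6.10e-35 × 2.082e37 = 1.270e3 J/m³.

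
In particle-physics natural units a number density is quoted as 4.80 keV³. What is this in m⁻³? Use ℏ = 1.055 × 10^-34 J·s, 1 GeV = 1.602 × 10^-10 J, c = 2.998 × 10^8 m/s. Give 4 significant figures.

6.237 × 10^29 m⁻³

Number density is [L]⁻³ = [E]³/(ℏc)³.
1 GeV³ → 1/(ℏc)³ × (1 GeV in J)³ = 1.299 × 10^47 m⁻³.
Convert the energy scale: 4.80 keV³ = 4.80 × 10^-18 GeV³.
Result: 4.80 × 10^-18 × 1.299 × 10^47 = 6.237 × 10^29 m⁻³.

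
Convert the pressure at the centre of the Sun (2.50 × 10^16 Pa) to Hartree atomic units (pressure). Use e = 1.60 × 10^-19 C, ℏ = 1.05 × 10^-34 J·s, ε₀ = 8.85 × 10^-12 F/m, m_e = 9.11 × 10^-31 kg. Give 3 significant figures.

atomic unit of pressure: P_au = E_h/a₀³ = m_e⁴e¹⁰/((4πε₀)⁵ℏ⁸) = 3.01 × 10^13 Pa.
2.50 × 10^16 / 3.01 × 10^13 = 830

830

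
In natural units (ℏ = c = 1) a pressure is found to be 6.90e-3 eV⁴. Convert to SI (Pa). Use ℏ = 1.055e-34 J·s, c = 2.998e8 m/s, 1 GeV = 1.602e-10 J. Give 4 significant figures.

Pressure is [E]/[L]³ = [E]⁴/(ℏc)³.
1 GeV⁴ → 1/(ℏc)³ × (1 GeV in J)⁴ = 2.082e37 Pa.
Convert the energy scale: 6.90e-3 eV⁴ = 6.90e-39 GeV⁴.
Result: 6.90e-39 × 2.082e37 = 0.1436 Pa.

0.1436 Pa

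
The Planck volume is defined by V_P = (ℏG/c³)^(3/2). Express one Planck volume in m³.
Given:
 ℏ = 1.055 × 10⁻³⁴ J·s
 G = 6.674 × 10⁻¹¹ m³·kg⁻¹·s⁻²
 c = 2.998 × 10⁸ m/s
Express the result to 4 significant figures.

4.224 × 10⁻¹⁰⁵ m³

V_P = (ℏG/c³)^(3/2)
  = √(1.784 × 10⁻²⁰⁹)
  = 4.224 × 10⁻¹⁰⁵ m³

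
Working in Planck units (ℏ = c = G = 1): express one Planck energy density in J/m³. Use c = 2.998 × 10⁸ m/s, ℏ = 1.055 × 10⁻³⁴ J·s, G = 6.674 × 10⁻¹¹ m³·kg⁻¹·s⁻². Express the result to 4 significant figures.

4.632 × 10¹¹³ J/m³

Dimensional analysis gives u_P = c⁷/(ℏG²).
  = 2.177 × 10⁵⁹ / 4.699 × 10⁻⁵⁵
  = 4.632 × 10¹¹³ J/m³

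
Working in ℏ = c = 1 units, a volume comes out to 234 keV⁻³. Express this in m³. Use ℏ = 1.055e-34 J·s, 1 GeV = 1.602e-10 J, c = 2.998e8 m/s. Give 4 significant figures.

Volume is [L]³ = [E]⁻³·(ℏc)³.
1 GeV⁻³ → (ℏc)³ × (1 GeV in J)⁻³ = 7.696e-48 m³.
Convert the energy scale: 234 keV⁻³ = 2.34e20 GeV⁻³.
Result: 2.34e20 × 7.696e-48 = 1.801e-27 m³.

1.801e-27 m³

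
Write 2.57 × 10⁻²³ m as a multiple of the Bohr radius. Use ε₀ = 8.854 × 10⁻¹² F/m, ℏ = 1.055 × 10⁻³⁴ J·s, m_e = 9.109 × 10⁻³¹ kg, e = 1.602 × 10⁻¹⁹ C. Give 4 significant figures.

4.851 × 10⁻¹³

Bohr radius: a₀ = 4πε₀ℏ²/(m_e e²) = 5.297 × 10⁻¹¹ m.
2.57 × 10⁻²³ / 5.297 × 10⁻¹¹ = 4.851 × 10⁻¹³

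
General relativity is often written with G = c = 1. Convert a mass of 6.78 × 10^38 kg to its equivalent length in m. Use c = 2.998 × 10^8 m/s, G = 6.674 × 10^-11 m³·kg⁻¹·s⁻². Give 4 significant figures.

5.034 × 10^11 m

In G = c = 1 units mass has dimensions of length; the conversion factor is G/c².
6.78 × 10^38 kg × (G/c²) = 5.034 × 10^11 m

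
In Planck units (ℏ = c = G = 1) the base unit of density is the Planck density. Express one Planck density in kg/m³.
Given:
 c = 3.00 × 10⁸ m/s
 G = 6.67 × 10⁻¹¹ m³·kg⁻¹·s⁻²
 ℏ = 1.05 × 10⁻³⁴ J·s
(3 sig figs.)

5.20 × 10⁹⁶ kg/m³

ρ_P = c⁵/(ℏG²)
  = 2.43 × 10⁴² / 4.67 × 10⁻⁵⁵
  = 5.20 × 10⁹⁶ kg/m³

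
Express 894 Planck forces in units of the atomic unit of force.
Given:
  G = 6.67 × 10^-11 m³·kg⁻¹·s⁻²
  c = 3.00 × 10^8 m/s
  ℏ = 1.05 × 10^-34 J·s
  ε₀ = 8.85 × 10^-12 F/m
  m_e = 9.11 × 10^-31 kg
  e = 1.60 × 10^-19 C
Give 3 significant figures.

Planck force: F_P = c⁴/G = 1.21 × 10^44 N
atomic unit of force: F_au = E_h/a₀ = m_e²e⁶/((4πε₀)³ℏ⁴) = 8.33 × 10^-8 N
894 × 1.21 × 10^44 / 8.33 × 10^-8 = 1.30 × 10^54

1.30 × 10^54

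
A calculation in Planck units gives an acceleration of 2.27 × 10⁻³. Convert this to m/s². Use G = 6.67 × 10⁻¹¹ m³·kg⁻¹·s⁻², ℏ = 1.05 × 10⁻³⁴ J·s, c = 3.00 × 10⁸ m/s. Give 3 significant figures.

1.27 × 10⁴⁹ m/s²

One Planck acceleration: a_P = √(c⁷/(ℏG)) = 5.59 × 10⁵¹ m/s².
2.27 × 10⁻³ × 5.59 × 10⁵¹ m/s² = 1.27 × 10⁴⁹ m/s²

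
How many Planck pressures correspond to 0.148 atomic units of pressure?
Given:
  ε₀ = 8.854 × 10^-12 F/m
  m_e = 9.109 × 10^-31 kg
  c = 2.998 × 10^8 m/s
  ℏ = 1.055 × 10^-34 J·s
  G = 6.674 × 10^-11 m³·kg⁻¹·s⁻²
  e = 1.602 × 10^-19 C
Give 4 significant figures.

atomic unit of pressure: P_au = E_h/a₀³ = m_e⁴e¹⁰/((4πε₀)⁵ℏ⁸) = 2.929 × 10^13 Pa
Planck pressure: p_P = c⁷/(ℏG²) = 4.632 × 10^113 Pa
0.148 × 2.929 × 10^13 / 4.632 × 10^113 = 9.359 × 10^-102

9.359 × 10^-102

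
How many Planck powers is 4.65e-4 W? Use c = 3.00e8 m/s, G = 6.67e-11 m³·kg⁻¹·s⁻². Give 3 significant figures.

1.28e-56

Planck power: P_P = c⁵/G = 3.64e52 W.
4.65e-4 / 3.64e52 = 1.28e-56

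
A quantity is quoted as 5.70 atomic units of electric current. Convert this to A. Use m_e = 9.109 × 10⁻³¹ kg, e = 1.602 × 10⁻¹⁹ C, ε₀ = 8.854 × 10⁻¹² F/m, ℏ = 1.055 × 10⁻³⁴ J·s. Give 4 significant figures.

One atomic unit of electric current: I_au = e E_h/ℏ = m_e e⁵/((4πε₀)²ℏ³) = 6.612 × 10⁻³ A.
5.70 × 6.612 × 10⁻³ A = 0.03769 A

0.03769 A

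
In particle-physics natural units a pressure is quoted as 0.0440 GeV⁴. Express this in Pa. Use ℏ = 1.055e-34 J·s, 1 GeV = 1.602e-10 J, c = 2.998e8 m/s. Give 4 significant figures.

9.159e35 Pa

Pressure is [E]/[L]³ = [E]⁴/(ℏc)³.
1 GeV⁴ → 1/(ℏc)³ × (1 GeV in J)⁴ = 2.082e37 Pa.
Result: 0.0440 × 2.082e37 = 9.159e35 Pa.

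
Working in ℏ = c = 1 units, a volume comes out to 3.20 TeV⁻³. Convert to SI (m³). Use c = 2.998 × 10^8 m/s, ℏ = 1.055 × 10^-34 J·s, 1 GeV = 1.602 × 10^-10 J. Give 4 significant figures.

2.463 × 10^-56 m³

Volume is [L]³ = [E]⁻³·(ℏc)³.
1 GeV⁻³ → (ℏc)³ × (1 GeV in J)⁻³ = 7.696 × 10^-48 m³.
Convert the energy scale: 3.20 TeV⁻³ = 3.20 × 10^-9 GeV⁻³.
Result: 3.20 × 10^-9 × 7.696 × 10^-48 = 2.463 × 10^-56 m³.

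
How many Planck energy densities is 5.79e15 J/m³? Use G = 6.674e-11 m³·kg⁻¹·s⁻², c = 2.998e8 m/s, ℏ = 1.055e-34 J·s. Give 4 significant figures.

1.250e-98

Planck energy density: u_P = c⁷/(ℏG²) = 4.632e113 J/m³.
5.79e15 / 4.632e113 = 1.250e-98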